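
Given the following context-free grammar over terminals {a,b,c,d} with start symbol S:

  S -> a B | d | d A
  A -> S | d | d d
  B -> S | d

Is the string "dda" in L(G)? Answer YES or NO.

Convert to CNF:
  S -> T0 B | T1 A | d
  A -> T0 B | T1 A | T1 T1 | d
  B -> T0 B | T1 A | d
  T0 -> a
  T1 -> d

CYK table (by increasing span):
  cell(0,0) d: {A,B,S,T1}  orig:{A,B,S}
  cell(1,1) d: {A,B,S,T1}  orig:{A,B,S}
  cell(2,2) a: {T0}  orig:{}
  cell(0,1) dd: {A,B,S}
  cell(1,2) da: ∅
  cell(0,2) dda: ∅

S ∉ T[0,2] ⇒ NO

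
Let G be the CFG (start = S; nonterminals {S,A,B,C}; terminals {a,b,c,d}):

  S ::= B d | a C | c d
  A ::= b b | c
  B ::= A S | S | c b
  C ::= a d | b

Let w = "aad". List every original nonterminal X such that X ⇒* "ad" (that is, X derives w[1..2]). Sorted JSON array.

CNF form of G:
  S -> B T1 | T2 C | T3 T1
  A -> T0 T0 | c
  B -> A S | B T1 | T2 C | T3 T0 | T3 T1
  C -> T2 T1 | b
  T0 -> b
  T1 -> d
  T2 -> a
  T3 -> c

CYK table (by increasing span) (cells [i..j] with 1 ≤ i ≤ j ≤ 2 only):
  T[1,1] 'a' = {T2}  orig:{}
  T[2,2] 'd' = {T1}  orig:{}
  T[1,2] 'ad' = {C}

Original NTs in T[1,2] deriving "ad": ["C"]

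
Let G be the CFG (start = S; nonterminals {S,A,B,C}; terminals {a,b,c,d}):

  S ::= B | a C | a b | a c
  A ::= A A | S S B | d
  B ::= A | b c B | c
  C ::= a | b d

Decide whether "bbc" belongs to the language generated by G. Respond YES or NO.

CNF form of G:
  S -> A A | S X7 | T0 X8 | T3 C | T3 T0 | T3 T1 | c | d
  A -> A A | S X4 | d
  B -> A A | S X5 | T0 X6 | c | d
  C -> T0 T2 | a
  T0 -> b
  T1 -> c
  T2 -> d
  T3 -> a
  X4 -> S B
  X5 -> S B
  X6 -> T1 B
  X7 -> S B
  X8 -> T1 B

CYK table (by increasing span):
  T[0,0] 'b' = {T0}  orig:{}
  T[1,1] 'b' = {T0}  orig:{}
  T[2,2] 'c' = {B,S,T1}  orig:{B,S}
  T[0,1] 'bb' = ∅
  T[1,2] 'bc' = ∅
  T[0,2] 'bbc' = ∅

S ∉ T[0,2] ⇒ NO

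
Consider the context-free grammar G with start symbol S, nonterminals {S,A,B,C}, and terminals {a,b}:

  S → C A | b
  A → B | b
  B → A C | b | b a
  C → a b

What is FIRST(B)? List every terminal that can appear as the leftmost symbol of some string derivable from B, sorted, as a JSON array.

FIRST iteration:
[1]
  A via A→b: +{b}
  B via B→A C: +{b}
  C via C→a b: +{a}
  S via S→C A: +{a}
  S via S→b: +{b}
  FIRST(S)={a,b}  FIRST(A)={b}  FIRST(B)={b}  FIRST(C)={a}
[2] (no change)
  FIRST(S)={a,b}  FIRST(A)={b}  FIRST(B)={b}  FIRST(C)={a}

FIRST(B) = ["b"]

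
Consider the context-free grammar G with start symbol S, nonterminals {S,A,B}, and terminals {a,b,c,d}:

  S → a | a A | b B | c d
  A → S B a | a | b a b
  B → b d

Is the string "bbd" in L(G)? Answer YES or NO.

CNF form of G:
  S -> T0 A | T1 B | T3 T2 | a
  A -> S X4 | T1 X5 | a
  B -> T1 T2
  T0 -> a
  T1 -> b
  T2 -> d
  T3 -> c
  X4 -> B T0
  X5 -> T0 T1

Fill CYK table bottom-up:
  T[0,0] 'b' = {T1}  orig:{}
  T[1,1] 'b' = {T1}  orig:{}
  T[2,2] 'd' = {T2}  orig:{}
  T[0,1] 'bb' = ∅
  T[1,2] 'bd' = {B}
  T[0,2] 'bbd' = {S}

S ∈ T[0,2] ⇒ YES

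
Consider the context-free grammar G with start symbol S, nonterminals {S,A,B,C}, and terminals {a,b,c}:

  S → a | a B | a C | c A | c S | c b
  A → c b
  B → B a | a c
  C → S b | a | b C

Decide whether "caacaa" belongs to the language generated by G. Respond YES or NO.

CNF form of G:
  S -> T0 A | T0 S | T0 T1 | T2 B | T2 C | a
  A -> T0 T1
  B -> B T2 | T2 T0
  C -> S T1 | T1 C | a
  T0 -> c
  T1 -> b
  T2 -> a

CYK table (by increasing span):
  [0..0]={T0}  "c"  orig:{}
  [1..1]={C,S,T2}  "a"  orig:{C,S}
  [2..2]={C,S,T2}  "a"  orig:{C,S}
  [3..3]={T0}  "c"  orig:{}
  [4..4]={C,S,T2}  "a"  orig:{C,S}
  [5..5]={C,S,T2}  "a"  orig:{C,S}
  [0..1]={S}  "ca"
  [1..2]={S}  "aa"
  [2..3]={B}  "ac"
  [3..4]={S}  "ca"
  [4..5]={S}  "aa"
  [0..2]={S}  "caa"
  [1..3]={S}  "aac"
  [2..4]={B}  "aca"
  [3..5]={S}  "caa"
  [0..3]={S}  "caac"
  [1..4]={S}  "aaca"
  [2..5]={B}  "acaa"
  [0..4]={S}  "caaca"
  [1..5]={S}  "aacaa"
  [0..5]={S}  "caacaa"

S ∈ T[0,5] ⇒ YES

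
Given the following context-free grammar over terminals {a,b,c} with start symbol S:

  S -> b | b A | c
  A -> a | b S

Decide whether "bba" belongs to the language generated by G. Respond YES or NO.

CNF form of G:
  S -> T0 A | b | c
  A -> T0 S | a
  T0 -> b

Fill CYK table bottom-up:
  cell(0,0) b: {S,T0}  orig:{S}
  cell(1,1) b: {S,T0}  orig:{S}
  cell(2,2) a: {A}
  cell(0,1) bb: {A}
  cell(1,2) ba: {S}
  cell(0,2) bba: {A}

S ∉ T[0,2] ⇒ NO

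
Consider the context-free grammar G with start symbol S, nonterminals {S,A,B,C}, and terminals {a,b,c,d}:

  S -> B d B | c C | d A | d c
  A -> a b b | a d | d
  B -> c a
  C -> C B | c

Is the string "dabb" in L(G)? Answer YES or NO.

Convert to CNF:
  S -> B X5 | T2 A | T2 T3 | T3 C
  A -> T0 T2 | T0 X4 | d
  B -> T3 T0
  C -> C B | c
  T0 -> a
  T1 -> b
  T2 -> d
  T3 -> c
  X4 -> T1 T1
  X5 -> T2 B

CYK fill:
  T[0,0] 'd' = {A,T2}  orig:{A}
  T[1,1] 'a' = {T0}  orig:{}
  T[2,2] 'b' = {T1}  orig:{}
  T[3,3] 'b' = {T1}  orig:{}
  T[0,1] 'da' = ∅
  T[1,2] 'ab' = ∅
  T[2,3] 'bb' = {X4}  orig:{}
  T[0,2] 'dab' = ∅
  T[1,3] 'abb' = {A}
  T[0,3] 'dabb' = {S}

S ∈ T[0,3] ⇒ YES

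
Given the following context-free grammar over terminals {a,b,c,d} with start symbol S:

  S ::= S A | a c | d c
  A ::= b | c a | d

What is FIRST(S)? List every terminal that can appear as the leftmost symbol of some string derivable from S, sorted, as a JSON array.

FIRST sets, iterate to fixpoint:
[1]
  A via A→b: +{b}
  A via A→c a: +{c}
  A via A→d: +{d}
  S via S→a c: +{a}
  S via S→d c: +{d}
  FIRST(S)={a,d}  FIRST(A)={b,c,d}
[2] done
  FIRST(S)={a,d}  FIRST(A)={b,c,d}

FIRST(S) = ["a", "d"]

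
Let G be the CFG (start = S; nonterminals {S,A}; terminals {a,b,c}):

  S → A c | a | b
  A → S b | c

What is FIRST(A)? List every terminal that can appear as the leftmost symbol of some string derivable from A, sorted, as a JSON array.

Compute FIRST by fixpoint:
pass 1:
  A via A→c: +{c}
  S via S→A c: +{c}
  S via S→a: +{a}
  S via S→b: +{b}
  FIRST(S)={a,b,c}  FIRST(A)={c}
pass 2:
  A via A→S b: +{a,b}
  FIRST(S)={a,b,c}  FIRST(A)={a,b,c}
pass 3: (stable)
  FIRST(S)={a,b,c}  FIRST(A)={a,b,c}

FIRST(A) = ["a", "b", "c"]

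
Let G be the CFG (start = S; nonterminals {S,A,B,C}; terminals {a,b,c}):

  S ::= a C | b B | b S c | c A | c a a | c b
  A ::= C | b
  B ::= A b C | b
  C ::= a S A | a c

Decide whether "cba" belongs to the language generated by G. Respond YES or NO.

CNF form of G:
  S -> T0 C | T1 A | T1 T2 | T1 X7 | T2 B | T2 X6
  A -> T0 T1 | T0 X3 | b
  B -> A X4 | b
  C -> T0 T1 | T0 X5
  T0 -> a
  T1 -> c
  T2 -> b
  X3 -> S A
  X4 -> T2 C
  X5 -> S A
  X6 -> S T1
  X7 -> T0 T0

CYK fill:
  [0..0]={T1}  "c"  orig:{}
  [1..1]={A,B,T2}  "b"  orig:{A,B}
  [2..2]={T0}  "a"  orig:{}
  [0..1]={S}  "cb"
  [1..2]=∅  "ba"
  [0..2]=∅  "cba"

S ∉ T[0,2] ⇒ NO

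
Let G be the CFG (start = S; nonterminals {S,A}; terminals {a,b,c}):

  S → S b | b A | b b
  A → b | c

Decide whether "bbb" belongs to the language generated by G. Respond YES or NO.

CNF form of G:
  S -> S T0 | T0 A | T0 T0
  A -> b | c
  T0 -> b

CYK table (by increasing span):
  T[0,0] 'b' = {A,T0}  orig:{A}
  T[1,1] 'b' = {A,T0}  orig:{A}
  T[2,2] 'b' = {A,T0}  orig:{A}
  T[0,1] 'bb' = {S}
  T[1,2] 'bb' = {S}
  T[0,2] 'bbb' = {S}

S ∈ T[0,2] ⇒ YES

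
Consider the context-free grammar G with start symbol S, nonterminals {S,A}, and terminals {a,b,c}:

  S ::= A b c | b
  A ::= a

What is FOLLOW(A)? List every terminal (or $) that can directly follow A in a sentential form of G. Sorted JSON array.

Compute FIRST by fixpoint:
pass 1:
  A via A→a: +{a}
  S via S→A b c: +{a}
  S via S→b: +{b}
  FIRST[S]={a,b}  FIRST[A]={a}
pass 2: done
  FIRST[S]={a,b}  FIRST[A]={a}

FOLLOW iteration:
initialize: $ ∈ FOLLOW(S)
round 1:
  S→A b c: FOLLOW(A) ⊇ FIRST(b) = {b}; new: +{b}
  FOLLOW(S)={$}  FOLLOW(A)={b}
round 2: (stable)
  FOLLOW(S)={$}  FOLLOW(A)={b}

FOLLOW(A) = ["b"]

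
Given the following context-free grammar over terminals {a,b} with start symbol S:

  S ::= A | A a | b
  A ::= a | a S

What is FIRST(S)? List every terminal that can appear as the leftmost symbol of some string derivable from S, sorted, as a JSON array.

FIRST iteration:
pass 1:
  A via A→a: +{a}
  S via S→A: +{a}
  S via S→b: +{b}
  FIRST[S]={a,b}  FIRST[A]={a}
pass 2: (no change)
  FIRST[S]={a,b}  FIRST[A]={a}

FIRST(S) = ["a", "b"]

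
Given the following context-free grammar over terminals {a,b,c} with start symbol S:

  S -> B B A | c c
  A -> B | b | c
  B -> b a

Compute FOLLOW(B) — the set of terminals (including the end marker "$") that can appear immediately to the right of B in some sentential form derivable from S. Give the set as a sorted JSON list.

Compute FIRST by fixpoint:
iter 1:
  A via A→b: +{b}
  A via A→c: +{c}
  B via B→b a: +{b}
  S via S→B B A: +{b}
  S via S→c c: +{c}
  S: {b,c}  A: {b,c}  B: {b}
iter 2: — fixpoint
  S: {b,c}  A: {b,c}  B: {b}

Compute FOLLOW by fixpoint:
initialize: $ ∈ FOLLOW(S)
pass 1:
  S→B B A: FOLLOW(B) ⊇ FIRST(B) = {b}; new: +{b}
  S→B B A: FOLLOW(B) ⊇ FIRST(A) = {b,c}; new: +{c}
  S→B B A: FOLLOW(A) ⊇ FOLLOW(S) ⊇ {$}; new: +{$}
  S: {$}  A: {$}  B: {b,c}
pass 2:
  A→B: FOLLOW(B) ⊇ FOLLOW(A) ⊇ {$}; new: +{$}
  S: {$}  A: {$}  B: {$,b,c}
pass 3: (stable)
  S: {$}  A: {$}  B: {$,b,c}

FOLLOW(B) = ["$", "b", "c"]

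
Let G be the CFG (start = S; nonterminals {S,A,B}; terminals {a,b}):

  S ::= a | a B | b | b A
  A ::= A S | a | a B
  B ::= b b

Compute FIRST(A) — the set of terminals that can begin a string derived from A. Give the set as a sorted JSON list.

FIRST sets, iterate to fixpoint:
pass 1:
  A via A→a: +{a}
  B via B→b b: +{b}
  S via S→a: +{a}
  S via S→b: +{b}
  S: {a,b}  A: {a}  B: {b}
pass 2: (no change)
  S: {a,b}  A: {a}  B: {b}

FIRST(A) = ["a"]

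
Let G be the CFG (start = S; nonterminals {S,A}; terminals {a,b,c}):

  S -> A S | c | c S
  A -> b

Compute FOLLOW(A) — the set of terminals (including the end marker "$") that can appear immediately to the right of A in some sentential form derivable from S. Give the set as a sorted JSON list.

Compute FIRST by fixpoint:
[1]
  A via A→b: +{b}
  S via S→A S: +{b}
  S via S→c: +{c}
  FIRST[S]={b,c}  FIRST[A]={b}
[2] (no change)
  FIRST[S]={b,c}  FIRST[A]={b}

FOLLOW sets:
FOLLOW(S) := {$}
iter 1:
  S→A S: FOLLOW(A) ⊇ FIRST(S) = {b,c}; new: +{b,c}
  FOLLOW[S]={$}  FOLLOW[A]={b,c}
iter 2: (no change)
  FOLLOW[S]={$}  FOLLOW[A]={b,c}

FOLLOW(A) = ["b", "c"]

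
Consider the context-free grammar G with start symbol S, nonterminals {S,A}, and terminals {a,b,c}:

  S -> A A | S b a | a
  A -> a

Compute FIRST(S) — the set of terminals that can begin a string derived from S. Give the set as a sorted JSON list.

FIRST sets, iterate to fixpoint:
iter 1:
  A via A→a: +{a}
  S via S→A A: +{a}
  FIRST[S]={a}  FIRST[A]={a}
iter 2: — fixpoint
  FIRST[S]={a}  FIRST[A]={a}

FIRST(S) = ["a"]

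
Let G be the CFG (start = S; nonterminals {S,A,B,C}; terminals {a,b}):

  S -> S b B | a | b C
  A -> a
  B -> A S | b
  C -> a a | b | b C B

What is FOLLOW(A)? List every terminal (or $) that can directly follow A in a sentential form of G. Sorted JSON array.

FIRST iteration:
round 1:
  A via A→a: +{a}
  B via B→A S: +{a}
  B via B→b: +{b}
  C via C→a a: +{a}
  C via C→b: +{b}
  S via S→a: +{a}
  S via S→b C: +{b}
  S: {a,b}  A: {a}  B: {a,b}  C: {a,b}
round 2: — fixpoint
  S: {a,b}  A: {a}  B: {a,b}  C: {a,b}

FOLLOW iteration:
FOLLOW(S) := {$}
iter 1:
  B→A S: FOLLOW(A) ⊇ FIRST(S) = {a,b}; new: +{a,b}
  C→b C B: FOLLOW(C) ⊇ FIRST(B) = {a,b}; new: +{a,b}
  C→b C B: FOLLOW(B) ⊇ FOLLOW(C) ⊇ {a,b}; new: +{a,b}
  S→S b B: FOLLOW(S) ⊇ FIRST(b) = {b}; new: +{b}
  S→S b B: FOLLOW(B) ⊇ FOLLOW(S) ⊇ {$,b}; new: +{$}
  S→b C: FOLLOW(C) ⊇ FOLLOW(S) ⊇ {$,b}; new: +{$}
  FOLLOW(S)={$,b}  FOLLOW(A)={a,b}  FOLLOW(B)={$,a,b}  FOLLOW(C)={$,a,b}
iter 2:
  B→A S: FOLLOW(S) ⊇ FOLLOW(B) ⊇ {$,a,b}; new: +{a}
  FOLLOW(S)={$,a,b}  FOLLOW(A)={a,b}  FOLLOW(B)={$,a,b}  FOLLOW(C)={$,a,b}
iter 3: — fixpoint
  FOLLOW(S)={$,a,b}  FOLLOW(A)={a,b}  FOLLOW(B)={$,a,b}  FOLLOW(C)={$,a,b}

FOLLOW(A) = ["a", "b"]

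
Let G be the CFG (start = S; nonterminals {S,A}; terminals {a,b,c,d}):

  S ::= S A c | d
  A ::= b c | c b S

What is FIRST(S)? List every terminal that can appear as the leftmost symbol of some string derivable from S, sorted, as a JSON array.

FIRST iteration:
round 1:
  A via A→b c: +{b}
  A via A→c b S: +{c}
  S via S→d: +{d}
  S: {d}  A: {b,c}
round 2: done
  S: {d}  A: {b,c}

FIRST(S) = ["d"]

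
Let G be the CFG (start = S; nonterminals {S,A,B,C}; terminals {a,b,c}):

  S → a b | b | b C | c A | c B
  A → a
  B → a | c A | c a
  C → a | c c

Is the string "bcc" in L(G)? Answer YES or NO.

CNF form of G:
  S -> T0 A | T0 B | T1 T2 | T2 C | b
  A -> a
  B -> T0 A | T0 T1 | a
  C -> T0 T0 | a
  T0 -> c
  T1 -> a
  T2 -> b

CYK fill:
  cell(0,0) b: {S,T2}  orig:{S}
  cell(1,1) c: {T0}  orig:{}
  cell(2,2) c: {T0}  orig:{}
  cell(0,1) bc: ∅
  cell(1,2) cc: {C}
  cell(0,2) bcc: {S}

S ∈ T[0,2] ⇒ YES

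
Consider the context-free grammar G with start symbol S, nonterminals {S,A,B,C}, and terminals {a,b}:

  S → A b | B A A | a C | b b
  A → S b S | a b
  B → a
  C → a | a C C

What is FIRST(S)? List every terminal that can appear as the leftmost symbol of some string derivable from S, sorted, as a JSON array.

Compute FIRST by fixpoint:
pass 1:
  A via A→a b: +{a}
  B via B→a: +{a}
  C via C→a: +{a}
  S via S→A b: +{a}
  S via S→b b: +{b}
  FIRST(S)={a,b}  FIRST(A)={a}  FIRST(B)={a}  FIRST(C)={a}
pass 2:
  A via A→S b S: +{b}
  FIRST(S)={a,b}  FIRST(A)={a,b}  FIRST(B)={a}  FIRST(C)={a}
pass 3: (no change)
  FIRST(S)={a,b}  FIRST(A)={a,b}  FIRST(B)={a}  FIRST(C)={a}

FIRST(S) = ["a", "b"]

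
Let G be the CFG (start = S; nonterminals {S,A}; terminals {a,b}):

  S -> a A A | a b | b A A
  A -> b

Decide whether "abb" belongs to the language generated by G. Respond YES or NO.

Convert to CNF:
  S -> T0 T1 | T0 X2 | T1 X3
  A -> b
  T0 -> a
  T1 -> b
  X2 -> A A
  X3 -> A A

CYK fill:
  cell(0,0) a: {T0}  orig:{}
  cell(1,1) b: {A,T1}  orig:{A}
  cell(2,2) b: {A,T1}  orig:{A}
  cell(0,1) ab: {S}
  cell(1,2) bb: {X2,X3}  orig:{}
  cell(0,2) abb: {S}

S ∈ T[0,2] ⇒ YES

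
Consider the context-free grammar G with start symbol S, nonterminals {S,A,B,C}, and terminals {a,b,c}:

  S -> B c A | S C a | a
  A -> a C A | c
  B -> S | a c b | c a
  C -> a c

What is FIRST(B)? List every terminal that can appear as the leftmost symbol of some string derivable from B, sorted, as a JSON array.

FIRST iteration:
round 1:
  A via A→a C A: +{a}
  A via A→c: +{c}
  B via B→a c b: +{a}
  B via B→c a: +{c}
  C via C→a c: +{a}
  S via S→B c A: +{a,c}
  S: {a,c}  A: {a,c}  B: {a,c}  C: {a}
round 2: — fixpoint
  S: {a,c}  A: {a,c}  B: {a,c}  C: {a}

FIRST(B) = ["a", "c"]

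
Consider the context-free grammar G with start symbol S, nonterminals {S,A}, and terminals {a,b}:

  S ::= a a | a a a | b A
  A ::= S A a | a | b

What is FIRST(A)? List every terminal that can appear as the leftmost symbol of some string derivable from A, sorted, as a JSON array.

FIRST iteration:
[1]
  A via A→a: +{a}
  A via A→b: +{b}
  S via S→a a: +{a}
  S via S→b A: +{b}
  S: {a,b}  A: {a,b}
[2] done
  S: {a,b}  A: {a,b}

FIRST(A) = ["a", "b"]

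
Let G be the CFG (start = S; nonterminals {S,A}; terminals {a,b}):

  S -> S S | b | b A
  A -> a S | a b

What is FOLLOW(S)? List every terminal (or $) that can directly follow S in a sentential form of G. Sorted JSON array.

FIRST sets, iterate to fixpoint:
[1]
  A via A→a S: +{a}
  S via S→b: +{b}
  FIRST(S)={b}  FIRST(A)={a}
[2] (stable)
  FIRST(S)={b}  FIRST(A)={a}

FOLLOW sets:
initialize: $ ∈ FOLLOW(S)
pass 1:
  S→S S: FOLLOW(S) ⊇ FIRST(S) = {b}; new: +{b}
  S→b A: FOLLOW(A) ⊇ FOLLOW(S) ⊇ {$,b}; new: +{$,b}
  FOLLOW[S]={$,b}  FOLLOW[A]={$,b}
pass 2: done
  FOLLOW[S]={$,b}  FOLLOW[A]={$,b}

FOLLOW(S) = ["$", "b"]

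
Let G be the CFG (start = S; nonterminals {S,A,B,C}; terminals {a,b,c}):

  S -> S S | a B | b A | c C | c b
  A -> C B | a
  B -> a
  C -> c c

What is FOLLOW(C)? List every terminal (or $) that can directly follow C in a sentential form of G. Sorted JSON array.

FIRST sets, iterate to fixpoint:
iter 1:
  A via A→a: +{a}
  B via B→a: +{a}
  C via C→c c: +{c}
  S via S→a B: +{a}
  S via S→b A: +{b}
  S via S→c C: +{c}
  S: {a,b,c}  A: {a}  B: {a}  C: {c}
iter 2:
  A via A→C B: +{c}
  S: {a,b,c}  A: {a,c}  B: {a}  C: {c}
iter 3: (stable)
  S: {a,b,c}  A: {a,c}  B: {a}  C: {c}

FOLLOW iteration:
initialize: $ ∈ FOLLOW(S)
round 1:
  A→C B: FOLLOW(C) ⊇ FIRST(B) = {a}; new: +{a}
  S→S S: FOLLOW(S) ⊇ FIRST(S) = {a,b,c}; new: +{a,b,c}
  S→a B: FOLLOW(B) ⊇ FOLLOW(S) ⊇ {$,a,b,c}; new: +{$,a,b,c}
  S→b A: FOLLOW(A) ⊇ FOLLOW(S) ⊇ {$,a,b,c}; new: +{$,a,b,c}
  S→c C: FOLLOW(C) ⊇ FOLLOW(S) ⊇ {$,a,b,c}; new: +{$,b,c}
  S: {$,a,b,c}  A: {$,a,b,c}  B: {$,a,b,c}  C: {$,a,b,c}
round 2: (no change)
  S: {$,a,b,c}  A: {$,a,b,c}  B: {$,a,b,c}  C: {$,a,b,c}

FOLLOW(C) = ["$", "a", "b", "c"]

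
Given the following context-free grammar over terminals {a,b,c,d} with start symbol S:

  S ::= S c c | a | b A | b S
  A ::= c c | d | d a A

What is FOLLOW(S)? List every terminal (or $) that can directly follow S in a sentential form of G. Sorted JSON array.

Compute FIRST by fixpoint:
[1]
  A via A→c c: +{c}
  A via A→d: +{d}
  S via S→a: +{a}
  S via S→b A: +{b}
  FIRST(S)={a,b}  FIRST(A)={c,d}
[2] (no change)
  FIRST(S)={a,b}  FIRST(A)={c,d}

Compute FOLLOW by fixpoint:
seed FOLLOW(S) with $
[1]
  S→S c c: FOLLOW(S) ⊇ FIRST(c) = {c}; new: +{c}
  S→b A: FOLLOW(A) ⊇ FOLLOW(S) ⊇ {$,c}; new: +{$,c}
  FOLLOW[S]={$,c}  FOLLOW[A]={$,c}
[2] done
  FOLLOW[S]={$,c}  FOLLOW[A]={$,c}

FOLLOW(S) = ["$", "c"]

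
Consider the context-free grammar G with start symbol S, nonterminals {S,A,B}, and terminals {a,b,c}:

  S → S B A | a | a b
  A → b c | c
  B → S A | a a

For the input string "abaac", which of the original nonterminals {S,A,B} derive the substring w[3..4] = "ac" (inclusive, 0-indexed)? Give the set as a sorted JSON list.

CNF form of G:
  S -> S X3 | T2 T0 | a
  A -> T0 T1 | c
  B -> S A | T2 T2
  T0 -> b
  T1 -> c
  T2 -> a
  X3 -> B A

Fill CYK table bottom-up — only the sub-triangle for w[3..4]:
  [3..3]={S,T2}  "a"  orig:{S}
  [4..4]={A,T1}  "c"  orig:{A}
  [3..4]={B}  "ac"

Original NTs in T[3,4] deriving "ac": ["B"]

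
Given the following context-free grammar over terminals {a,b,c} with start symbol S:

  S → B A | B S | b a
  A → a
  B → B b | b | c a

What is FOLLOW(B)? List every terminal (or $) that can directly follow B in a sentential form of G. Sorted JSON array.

FIRST iteration:
pass 1:
  A via A→a: +{a}
  B via B→b: +{b}
  B via B→c a: +{c}
  S via S→B A: +{b,c}
  FIRST(S)={b,c}  FIRST(A)={a}  FIRST(B)={b,c}
pass 2: (no change)
  FIRST(S)={b,c}  FIRST(A)={a}  FIRST(B)={b,c}

FOLLOW sets:
FOLLOW(S) := {$}
iter 1:
  B→B b: FOLLOW(B) ⊇ FIRST(b) = {b}; new: +{b}
  S→B A: FOLLOW(B) ⊇ FIRST(A) = {a}; new: +{a}
  S→B A: FOLLOW(A) ⊇ FOLLOW(S) ⊇ {$}; new: +{$}
  S→B S: FOLLOW(B) ⊇ FIRST(S) = {b,c}; new: +{c}
  FOLLOW(S)={$}  FOLLOW(A)={$}  FOLLOW(B)={a,b,c}
iter 2: (stable)
  FOLLOW(S)={$}  FOLLOW(A)={$}  FOLLOW(B)={a,b,c}

FOLLOW(B) = ["a", "b", "c"]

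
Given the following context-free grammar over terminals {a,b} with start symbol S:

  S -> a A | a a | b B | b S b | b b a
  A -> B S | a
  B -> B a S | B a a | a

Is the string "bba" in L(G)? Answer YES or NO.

CNF form of G:
  S -> T0 A | T0 T0 | T1 B | T1 X4 | T1 X5
  A -> B S | a
  B -> B X2 | B X3 | a
  T0 -> a
  T1 -> b
  X2 -> T0 S
  X3 -> T0 T0
  X4 -> S T1
  X5 -> T1 T0

Fill CYK table bottom-up:
  [0..0]={T1}  "b"  orig:{}
  [1..1]={T1}  "b"  orig:{}
  [2..2]={A,B,T0}  "a"  orig:{A,B}
  [0..1]=∅  "bb"
  [1..2]={S,X5}  "ba"  orig:{S}
  [0..2]={S}  "bba"

S ∈ T[0,2] ⇒ YES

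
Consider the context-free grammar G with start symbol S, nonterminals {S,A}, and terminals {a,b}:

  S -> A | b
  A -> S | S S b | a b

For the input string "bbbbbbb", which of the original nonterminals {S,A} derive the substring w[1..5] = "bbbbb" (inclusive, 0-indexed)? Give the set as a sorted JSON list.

Convert to CNF:
  S -> S X3 | T1 T0 | b
  A -> S X2 | T1 T0 | b
  T0 -> b
  T1 -> a
  X2 -> S T0
  X3 -> S T0

CYK table (by increasing span), restricted to cells inside w[1..5]:
  [1..1]={A,S,T0}  "b"  orig:{A,S}
  [2..2]={A,S,T0}  "b"  orig:{A,S}
  [3..3]={A,S,T0}  "b"  orig:{A,S}
  [4..4]={A,S,T0}  "b"  orig:{A,S}
  [5..5]={A,S,T0}  "b"  orig:{A,S}
  [1..2]={X2,X3}  "bb"  orig:{}
  [2..3]={X2,X3}  "bb"  orig:{}
  [3..4]={X2,X3}  "bb"  orig:{}
  [4..5]={X2,X3}  "bb"  orig:{}
  [1..3]={A,S}  "bbb"
  [2..4]={A,S}  "bbb"
  [3..5]={A,S}  "bbb"
  [1..4]={X2,X3}  "bbbb"  orig:{}
  [2..5]={X2,X3}  "bbbb"  orig:{}
  [1..5]={A,S}  "bbbbb"

Original NTs in T[1,5] deriving "bbbbb": ["A", "S"]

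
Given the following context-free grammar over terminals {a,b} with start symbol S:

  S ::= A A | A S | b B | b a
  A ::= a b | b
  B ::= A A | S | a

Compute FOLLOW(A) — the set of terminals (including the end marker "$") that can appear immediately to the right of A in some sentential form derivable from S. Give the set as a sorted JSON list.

FIRST iteration:
round 1:
  A via A→a b: +{a}
  A via A→b: +{b}
  B via B→A A: +{a,b}
  S via S→A A: +{a,b}
  FIRST(S)={a,b}  FIRST(A)={a,b}  FIRST(B)={a,b}
round 2: (stable)
  FIRST(S)={a,b}  FIRST(A)={a,b}  FIRST(B)={a,b}

FOLLOW iteration:
seed FOLLOW(S) with $
round 1:
  B→A A: FOLLOW(A) ⊇ FIRST(A) = {a,b}; new: +{a,b}
  S→A A: FOLLOW(A) ⊇ FOLLOW(S) ⊇ {$}; new: +{$}
  S→b B: FOLLOW(B) ⊇ FOLLOW(S) ⊇ {$}; new: +{$}
  FOLLOW(S)={$}  FOLLOW(A)={$,a,b}  FOLLOW(B)={$}
round 2: (no change)
  FOLLOW(S)={$}  FOLLOW(A)={$,a,b}  FOLLOW(B)={$}

FOLLOW(A) = ["$", "a", "b"]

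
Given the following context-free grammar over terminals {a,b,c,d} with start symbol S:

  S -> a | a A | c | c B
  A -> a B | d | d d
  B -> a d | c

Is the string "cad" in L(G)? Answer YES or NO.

CNF form of G:
  S -> T0 A | T2 B | a | c
  A -> T0 B | T1 T1 | d
  B -> T0 T1 | c
  T0 -> a
  T1 -> d
  T2 -> c

Fill CYK table bottom-up:
  cell(0,0) c: {B,S,T2}  orig:{B,S}
  cell(1,1) a: {S,T0}  orig:{S}
  cell(2,2) d: {A,T1}  orig:{A}
  cell(0,1) ca: ∅
  cell(1,2) ad: {B,S}
  cell(0,2) cad: {S}

S ∈ T[0,2] ⇒ YES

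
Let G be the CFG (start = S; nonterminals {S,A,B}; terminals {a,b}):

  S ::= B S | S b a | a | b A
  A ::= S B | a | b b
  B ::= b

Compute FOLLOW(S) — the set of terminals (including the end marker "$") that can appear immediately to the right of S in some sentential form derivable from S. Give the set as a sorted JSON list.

FIRST sets, iterate to fixpoint:
[1]
  A via A→a: +{a}
  A via A→b b: +{b}
  B via B→b: +{b}
  S via S→B S: +{b}
  S via S→a: +{a}
  S: {a,b}  A: {a,b}  B: {b}
[2] — fixpoint
  S: {a,b}  A: {a,b}  B: {b}

FOLLOW sets:
seed FOLLOW(S) with $
iter 1:
  A→S B: FOLLOW(S) ⊇ FIRST(B) = {b}; new: +{b}
  S→B S: FOLLOW(B) ⊇ FIRST(S) = {a,b}; new: +{a,b}
  S→b A: FOLLOW(A) ⊇ FOLLOW(S) ⊇ {$,b}; new: +{$,b}
  FOLLOW(S)={$,b}  FOLLOW(A)={$,b}  FOLLOW(B)={a,b}
iter 2:
  A→S B: FOLLOW(B) ⊇ FOLLOW(A) ⊇ {$,b}; new: +{$}
  FOLLOW(S)={$,b}  FOLLOW(A)={$,b}  FOLLOW(B)={$,a,b}
iter 3: done
  FOLLOW(S)={$,b}  FOLLOW(A)={$,b}  FOLLOW(B)={$,a,b}

FOLLOW(S) = ["$", "b"]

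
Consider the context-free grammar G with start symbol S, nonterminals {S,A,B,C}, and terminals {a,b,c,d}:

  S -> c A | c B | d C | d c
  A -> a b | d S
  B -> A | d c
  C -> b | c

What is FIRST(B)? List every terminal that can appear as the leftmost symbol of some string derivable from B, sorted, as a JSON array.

Compute FIRST by fixpoint:
pass 1:
  A via A→a b: +{a}
  A via A→d S: +{d}
  B via B→A: +{a,d}
  C via C→b: +{b}
  C via C→c: +{c}
  S via S→c A: +{c}
  S via S→d C: +{d}
  S: {c,d}  A: {a,d}  B: {a,d}  C: {b,c}
pass 2: (stable)
  S: {c,d}  A: {a,d}  B: {a,d}  C: {b,c}

FIRST(B) = ["a", "d"]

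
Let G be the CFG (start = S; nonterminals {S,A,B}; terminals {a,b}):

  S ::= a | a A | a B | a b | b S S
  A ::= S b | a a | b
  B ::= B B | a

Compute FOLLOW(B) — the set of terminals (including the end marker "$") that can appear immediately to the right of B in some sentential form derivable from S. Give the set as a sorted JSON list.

Compute FIRST by fixpoint:
round 1:
  A via A→a a: +{a}
  A via A→b: +{b}
  B via B→a: +{a}
  S via S→a: +{a}
  S via S→b S S: +{b}
  S: {a,b}  A: {a,b}  B: {a}
round 2: — fixpoint
  S: {a,b}  A: {a,b}  B: {a}

Compute FOLLOW by fixpoint:
FOLLOW(S) := {$}
round 1:
  A→S b: FOLLOW(S) ⊇ FIRST(b) = {b}; new: +{b}
  B→B B: FOLLOW(B) ⊇ FIRST(B) = {a}; new: +{a}
  S→a A: FOLLOW(A) ⊇ FOLLOW(S) ⊇ {$,b}; new: +{$,b}
  S→a B: FOLLOW(B) ⊇ FOLLOW(S) ⊇ {$,b}; new: +{$,b}
  S→b S S: FOLLOW(S) ⊇ FIRST(S) = {a,b}; new: +{a}
  FOLLOW(S)={$,a,b}  FOLLOW(A)={$,b}  FOLLOW(B)={$,a,b}
round 2:
  S→a A: FOLLOW(A) ⊇ FOLLOW(S) ⊇ {$,a,b}; new: +{a}
  FOLLOW(S)={$,a,b}  FOLLOW(A)={$,a,b}  FOLLOW(B)={$,a,b}
round 3: — fixpoint
  FOLLOW(S)={$,a,b}  FOLLOW(A)={$,a,b}  FOLLOW(B)={$,a,b}

FOLLOW(B) = ["$", "a", "b"]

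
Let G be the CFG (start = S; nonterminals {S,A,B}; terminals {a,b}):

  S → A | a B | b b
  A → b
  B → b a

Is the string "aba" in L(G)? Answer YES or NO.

CNF form of G:
  S -> T0 T0 | T1 B | b
  A -> b
  B -> T0 T1
  T0 -> b
  T1 -> a

CYK fill:
  cell(0,0) a: {T1}  orig:{}
  cell(1,1) b: {A,S,T0}  orig:{A,S}
  cell(2,2) a: {T1}  orig:{}
  cell(0,1) ab: ∅
  cell(1,2) ba: {B}
  cell(0,2) aba: {S}

S ∈ T[0,2] ⇒ YES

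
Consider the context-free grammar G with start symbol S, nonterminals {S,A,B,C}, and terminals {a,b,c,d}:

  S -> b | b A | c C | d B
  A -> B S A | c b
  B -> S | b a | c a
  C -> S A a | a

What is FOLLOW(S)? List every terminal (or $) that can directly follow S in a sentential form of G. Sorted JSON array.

FIRST sets, iterate to fixpoint:
[1]
  A via A→c b: +{c}
  B via B→b a: +{b}
  B via B→c a: +{c}
  C via C→a: +{a}
  S via S→b: +{b}
  S via S→c C: +{c}
  S via S→d B: +{d}
  S: {b,c,d}  A: {c}  B: {b,c}  C: {a}
[2]
  A via A→B S A: +{b}
  B via B→S: +{d}
  C via C→S A a: +{b,c,d}
  S: {b,c,d}  A: {b,c}  B: {b,c,d}  C: {a,b,c,d}
[3]
  A via A→B S A: +{d}
  S: {b,c,d}  A: {b,c,d}  B: {b,c,d}  C: {a,b,c,d}
[4] — fixpoint
  S: {b,c,d}  A: {b,c,d}  B: {b,c,d}  C: {a,b,c,d}

FOLLOW sets:
seed FOLLOW(S) with $
[1]
  A→B S A: FOLLOW(B) ⊇ FIRST(S) = {b,c,d}; new: +{b,c,d}
  A→B S A: FOLLOW(S) ⊇ FIRST(A) = {b,c,d}; new: +{b,c,d}
  C→S A a: FOLLOW(A) ⊇ FIRST(a) = {a}; new: +{a}
  S→b A: FOLLOW(A) ⊇ FOLLOW(S) ⊇ {$,b,c,d}; new: +{$,b,c,d}
  S→c C: FOLLOW(C) ⊇ FOLLOW(S) ⊇ {$,b,c,d}; new: +{$,b,c,d}
  S→d B: FOLLOW(B) ⊇ FOLLOW(S) ⊇ {$,b,c,d}; new: +{$}
  FOLLOW(S)={$,b,c,d}  FOLLOW(A)={$,a,b,c,d}  FOLLOW(B)={$,b,c,d}  FOLLOW(C)={$,b,c,d}
[2] — fixpoint
  FOLLOW(S)={$,b,c,d}  FOLLOW(A)={$,a,b,c,d}  FOLLOW(B)={$,b,c,d}  FOLLOW(C)={$,b,c,d}

FOLLOW(S) = ["$", "b", "c", "d"]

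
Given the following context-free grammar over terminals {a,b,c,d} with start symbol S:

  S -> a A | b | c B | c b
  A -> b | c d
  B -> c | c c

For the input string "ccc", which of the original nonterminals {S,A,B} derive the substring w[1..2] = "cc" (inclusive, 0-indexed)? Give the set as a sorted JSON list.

CNF form of G:
  S -> T0 B | T0 T3 | T2 A | b
  A -> T0 T1 | b
  B -> T0 T0 | c
  T0 -> c
  T1 -> d
  T2 -> a
  T3 -> b

Fill CYK table bottom-up (cells [i..j] with 1 ≤ i ≤ j ≤ 2 only):
  [1..1]={B,T0}  "c"  orig:{B}
  [2..2]={B,T0}  "c"  orig:{B}
  [1..2]={B,S}  "cc"

Original NTs in T[1,2] deriving "cc": ["B", "S"]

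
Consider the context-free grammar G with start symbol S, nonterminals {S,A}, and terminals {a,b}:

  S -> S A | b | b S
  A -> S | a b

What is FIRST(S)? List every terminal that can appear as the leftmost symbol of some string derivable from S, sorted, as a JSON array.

Compute FIRST by fixpoint:
round 1:
  A via A→a b: +{a}
  S via S→b: +{b}
  FIRST[S]={b}  FIRST[A]={a}
round 2:
  A via A→S: +{b}
  FIRST[S]={b}  FIRST[A]={a,b}
round 3: done
  FIRST[S]={b}  FIRST[A]={a,b}

FIRST(S) = ["b"]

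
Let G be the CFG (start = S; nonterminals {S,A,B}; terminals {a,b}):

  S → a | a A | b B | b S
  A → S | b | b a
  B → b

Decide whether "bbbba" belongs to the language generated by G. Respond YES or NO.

Convert to CNF:
  S -> T0 A | T1 B | T1 S | a
  A -> T0 A | T1 B | T1 S | T1 T0 | a | b
  B -> b
  T0 -> a
  T1 -> b

CYK fill:
  cell(0,0) b: {A,B,T1}  orig:{A,B}
  cell(1,1) b: {A,B,T1}  orig:{A,B}
  cell(2,2) b: {A,B,T1}  orig:{A,B}
  cell(3,3) b: {A,B,T1}  orig:{A,B}
  cell(4,4) a: {A,S,T0}  orig:{A,S}
  cell(0,1) bb: {A,S}
  cell(1,2) bb: {A,S}
  cell(2,3) bb: {A,S}
  cell(3,4) ba: {A,S}
  cell(0,2) bbb: {A,S}
  cell(1,3) bbb: {A,S}
  cell(2,4) bba: {A,S}
  cell(0,3) bbbb: {A,S}
  cell(1,4) bbba: {A,S}
  cell(0,4) bbbba: {A,S}

S ∈ T[0,4] ⇒ YES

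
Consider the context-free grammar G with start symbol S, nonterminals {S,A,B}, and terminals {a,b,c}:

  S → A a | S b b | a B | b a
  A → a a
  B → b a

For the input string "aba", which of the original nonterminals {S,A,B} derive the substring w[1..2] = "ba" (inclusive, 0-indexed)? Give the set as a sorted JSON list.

CNF form of G:
  S -> A T0 | S X2 | T0 B | T1 T0
  A -> T0 T0
  B -> T1 T0
  T0 -> a
  T1 -> b
  X2 -> T1 T1

CYK table (by increasing span) (cells [i..j] with 1 ≤ i ≤ j ≤ 2 only):
  [1..1]={T1}  "b"  orig:{}
  [2..2]={T0}  "a"  orig:{}
  [1..2]={B,S}  "ba"

Original NTs in T[1,2] deriving "ba": ["B", "S"]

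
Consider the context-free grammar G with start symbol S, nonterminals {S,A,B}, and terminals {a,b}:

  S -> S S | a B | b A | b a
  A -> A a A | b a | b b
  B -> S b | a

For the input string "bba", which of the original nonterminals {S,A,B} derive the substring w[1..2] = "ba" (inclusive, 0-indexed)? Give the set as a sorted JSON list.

CNF form of G:
  S -> S S | T0 B | T1 A | T1 T0
  A -> A X2 | T1 T0 | T1 T1
  B -> S T1 | a
  T0 -> a
  T1 -> b
  X2 -> T0 A

Fill CYK table bottom-up — only the sub-triangle for w[1..2]:
  cell(1,1) b: {T1}  orig:{}
  cell(2,2) a: {B,T0}  orig:{B}
  cell(1,2) ba: {A,S}

Original NTs in T[1,2] deriving "ba": ["A", "S"]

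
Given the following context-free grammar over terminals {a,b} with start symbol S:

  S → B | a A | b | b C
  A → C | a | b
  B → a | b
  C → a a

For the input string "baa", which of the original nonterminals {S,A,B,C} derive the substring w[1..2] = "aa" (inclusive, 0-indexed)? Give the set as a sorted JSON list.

Convert to CNF:
  S -> T0 A | T1 C | a | b
  A -> T0 T0 | a | b
  B -> a | b
  C -> T0 T0
  T0 -> a
  T1 -> b

CYK table (by increasing span), restricted to cells inside w[1..2]:
  T[1,1] 'a' = {A,B,S,T0}  orig:{A,B,S}
  T[2,2] 'a' = {A,B,S,T0}  orig:{A,B,S}
  T[1,2] 'aa' = {A,C,S}

Original NTs in T[1,2] deriving "aa": ["A", "C", "S"]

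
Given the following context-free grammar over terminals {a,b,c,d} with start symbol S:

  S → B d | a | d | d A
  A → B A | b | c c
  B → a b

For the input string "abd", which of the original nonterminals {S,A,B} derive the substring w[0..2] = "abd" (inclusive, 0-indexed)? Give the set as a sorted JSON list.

Convert to CNF:
  S -> B T3 | T3 A | a | d
  A -> B A | T0 T0 | b
  B -> T1 T2
  T0 -> c
  T1 -> a
  T2 -> b
  T3 -> d

CYK fill — only the sub-triangle for w[0..2]:
  T[0,0] 'a' = {S,T1}  orig:{S}
  T[1,1] 'b' = {A,T2}  orig:{A}
  T[2,2] 'd' = {S,T3}  orig:{S}
  T[0,1] 'ab' = {B}
  T[1,2] 'bd' = ∅
  T[0,2] 'abd' = {S}

Original NTs in T[0,2] deriving "abd": ["S"]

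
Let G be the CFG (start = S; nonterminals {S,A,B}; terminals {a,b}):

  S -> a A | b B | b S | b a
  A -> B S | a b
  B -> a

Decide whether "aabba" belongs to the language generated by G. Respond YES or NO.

CNF form of G:
  S -> T0 A | T1 B | T1 S | T1 T0
  A -> B S | T0 T1
  B -> a
  T0 -> a
  T1 -> b

CYK fill:
  [0..0]={B,T0}  "a"  orig:{B}
  [1..1]={B,T0}  "a"  orig:{B}
  [2..2]={T1}  "b"  orig:{}
  [3..3]={T1}  "b"  orig:{}
  [4..4]={B,T0}  "a"  orig:{B}
  [0..1]=∅  "aa"
  [1..2]={A}  "ab"
  [2..3]=∅  "bb"
  [3..4]={S}  "ba"
  [0..2]={S}  "aab"
  [1..3]=∅  "abb"
  [2..4]={S}  "bba"
  [0..3]=∅  "aabb"
  [1..4]={A}  "abba"
  [0..4]={S}  "aabba"

S ∈ T[0,4] ⇒ YES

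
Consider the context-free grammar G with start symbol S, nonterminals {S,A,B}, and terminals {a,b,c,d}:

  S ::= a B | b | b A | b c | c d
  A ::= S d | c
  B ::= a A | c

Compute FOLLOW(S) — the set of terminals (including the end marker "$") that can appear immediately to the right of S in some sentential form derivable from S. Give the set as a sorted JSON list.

Compute FIRST by fixpoint:
round 1:
  A via A→c: +{c}
  B via B→a A: +{a}
  B via B→c: +{c}
  S via S→a B: +{a}
  S via S→b: +{b}
  S via S→c d: +{c}
  FIRST(S)={a,b,c}  FIRST(A)={c}  FIRST(B)={a,c}
round 2:
  A via A→S d: +{a,b}
  FIRST(S)={a,b,c}  FIRST(A)={a,b,c}  FIRST(B)={a,c}
round 3: (stable)
  FIRST(S)={a,b,c}  FIRST(A)={a,b,c}  FIRST(B)={a,c}

FOLLOW sets:
initialize: $ ∈ FOLLOW(S)
iter 1:
  A→S d: FOLLOW(S) ⊇ FIRST(d) = {d}; new: +{d}
  S→a B: FOLLOW(B) ⊇ FOLLOW(S) ⊇ {$,d}; new: +{$,d}
  S→b A: FOLLOW(A) ⊇ FOLLOW(S) ⊇ {$,d}; new: +{$,d}
  FOLLOW(S)={$,d}  FOLLOW(A)={$,d}  FOLLOW(B)={$,d}
iter 2: — fixpoint
  FOLLOW(S)={$,d}  FOLLOW(A)={$,d}  FOLLOW(B)={$,d}

FOLLOW(S) = ["$", "d"]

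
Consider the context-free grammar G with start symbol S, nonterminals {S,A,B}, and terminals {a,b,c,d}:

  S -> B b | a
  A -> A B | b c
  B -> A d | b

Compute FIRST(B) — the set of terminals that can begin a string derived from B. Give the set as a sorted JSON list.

FIRST sets, iterate to fixpoint:
iter 1:
  A via A→b c: +{b}
  B via B→A d: +{b}
  S via S→B b: +{b}
  S via S→a: +{a}
  S: {a,b}  A: {b}  B: {b}
iter 2: (stable)
  S: {a,b}  A: {b}  B: {b}

FIRST(B) = ["b"]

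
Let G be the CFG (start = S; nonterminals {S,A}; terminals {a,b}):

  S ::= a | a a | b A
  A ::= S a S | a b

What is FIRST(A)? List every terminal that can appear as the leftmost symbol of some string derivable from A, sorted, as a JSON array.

FIRST iteration:
round 1:
  A via A→a b: +{a}
  S via S→a: +{a}
  S via S→b A: +{b}
  FIRST[S]={a,b}  FIRST[A]={a}
round 2:
  A via A→S a S: +{b}
  FIRST[S]={a,b}  FIRST[A]={a,b}
round 3: (no change)
  FIRST[S]={a,b}  FIRST[A]={a,b}

FIRST(A) = ["a", "b"]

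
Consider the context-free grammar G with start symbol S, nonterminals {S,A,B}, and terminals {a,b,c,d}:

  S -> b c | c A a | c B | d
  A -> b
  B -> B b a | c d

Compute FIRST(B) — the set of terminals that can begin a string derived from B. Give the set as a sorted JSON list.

FIRST sets, iterate to fixpoint:
[1]
  A via A→b: +{b}
  B via B→c d: +{c}
  S via S→b c: +{b}
  S via S→c A a: +{c}
  S via S→d: +{d}
  S: {b,c,d}  A: {b}  B: {c}
[2] (stable)
  S: {b,c,d}  A: {b}  B: {c}

FIRST(B) = ["c"]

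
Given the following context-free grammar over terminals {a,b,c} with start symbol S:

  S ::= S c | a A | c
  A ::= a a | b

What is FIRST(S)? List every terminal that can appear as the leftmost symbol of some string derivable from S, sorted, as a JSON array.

Compute FIRST by fixpoint:
[1]
  A via A→a a: +{a}
  A via A→b: +{b}
  S via S→a A: +{a}
  S via S→c: +{c}
  S: {a,c}  A: {a,b}
[2] (stable)
  S: {a,c}  A: {a,b}

FIRST(S) = ["a", "c"]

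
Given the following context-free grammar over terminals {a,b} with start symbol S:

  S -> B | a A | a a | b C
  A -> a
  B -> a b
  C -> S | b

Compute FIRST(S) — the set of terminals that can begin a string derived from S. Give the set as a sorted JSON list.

Compute FIRST by fixpoint:
round 1:
  A via A→a: +{a}
  B via B→a b: +{a}
  C via C→b: +{b}
  S via S→B: +{a}
  S via S→b C: +{b}
  FIRST(S)={a,b}  FIRST(A)={a}  FIRST(B)={a}  FIRST(C)={b}
round 2:
  C via C→S: +{a}
  FIRST(S)={a,b}  FIRST(A)={a}  FIRST(B)={a}  FIRST(C)={a,b}
round 3: done
  FIRST(S)={a,b}  FIRST(A)={a}  FIRST(B)={a}  FIRST(C)={a,b}

FIRST(S) = ["a", "b"]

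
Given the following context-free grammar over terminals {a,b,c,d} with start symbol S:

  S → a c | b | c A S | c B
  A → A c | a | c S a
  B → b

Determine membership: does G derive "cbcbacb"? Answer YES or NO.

CNF form of G:
  S -> T0 B | T0 X3 | T1 T0 | b
  A -> A T0 | T0 X2 | a
  B -> b
  T0 -> c
  T1 -> a
  X2 -> S T1
  X3 -> A S

CYK fill:
  [0..0]={T0}  "c"  orig:{}
  [1..1]={B,S}  "b"
  [2..2]={T0}  "c"  orig:{}
  [3..3]={B,S}  "b"
  [4..4]={A,T1}  "a"  orig:{A}
  [5..5]={T0}  "c"  orig:{}
  [6..6]={B,S}  "b"
  [0..1]={S}  "cb"
  [1..2]=∅  "bc"
  [2..3]={S}  "cb"
  [3..4]={X2}  "ba"  orig:{}
  [4..5]={A,S}  "ac"
  [5..6]={S}  "cb"
  [0..2]=∅  "cbc"
  [1..3]=∅  "bcb"
  [2..4]={A,X2}  "cba"  orig:{A}
  [3..5]=∅  "bac"
  [4..6]={X3}  "acb"  orig:{}
  [0..3]=∅  "cbcb"
  [1..4]=∅  "bcba"
  [2..5]={A}  "cbac"
  [3..6]=∅  "bacb"
  [0..4]=∅  "cbcba"
  [1..5]=∅  "bcbac"
  [2..6]={X3}  "cbacb"  orig:{}
  [0..5]=∅  "cbcbac"
  [1..6]=∅  "bcbacb"
  [0..6]=∅  "cbcbacb"

S ∉ T[0,6] ⇒ NO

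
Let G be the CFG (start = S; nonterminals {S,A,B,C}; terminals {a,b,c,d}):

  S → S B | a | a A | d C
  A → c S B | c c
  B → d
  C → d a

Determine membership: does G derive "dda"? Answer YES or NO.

CNF form of G:
  S -> S B | T1 C | T2 A | a
  A -> T0 T0 | T0 X3
  B -> d
  C -> T1 T2
  T0 -> c
  T1 -> d
  T2 -> a
  X3 -> S B

Fill CYK table bottom-up:
  T[0,0] 'd' = {B,T1}  orig:{B}
  T[1,1] 'd' = {B,T1}  orig:{B}
  T[2,2] 'a' = {S,T2}  orig:{S}
  T[0,1] 'dd' = ∅
  T[1,2] 'da' = {C}
  T[0,2] 'dda' = {S}

S ∈ T[0,2] ⇒ YES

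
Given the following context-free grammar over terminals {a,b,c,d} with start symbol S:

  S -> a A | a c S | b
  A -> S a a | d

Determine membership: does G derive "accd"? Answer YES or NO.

CNF form of G:
  S -> T0 A | T0 X3 | b
  A -> S X2 | d
  T0 -> a
  T1 -> c
  X2 -> T0 T0
  X3 -> T1 S

CYK fill:
  T[0,0] 'a' = {T0}  orig:{}
  T[1,1] 'c' = {T1}  orig:{}
  T[2,2] 'c' = {T1}  orig:{}
  T[3,3] 'd' = {A}
  T[0,1] 'ac' = ∅
  T[1,2] 'cc' = ∅
  T[2,3] 'cd' = ∅
  T[0,2] 'acc' = ∅
  T[1,3] 'ccd' = ∅
  T[0,3] 'accd' = ∅

S ∉ T[0,3] ⇒ NO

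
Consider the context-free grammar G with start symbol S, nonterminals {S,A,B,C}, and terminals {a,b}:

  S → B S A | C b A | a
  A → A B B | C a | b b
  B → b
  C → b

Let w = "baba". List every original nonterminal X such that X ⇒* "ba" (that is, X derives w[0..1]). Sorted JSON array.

CNF form of G:
  S -> B X3 | C X4 | a
  A -> A X2 | C T0 | T1 T1
  B -> b
  C -> b
  T0 -> a
  T1 -> b
  X2 -> B B
  X3 -> S A
  X4 -> T1 A

CYK table (by increasing span), restricted to cells inside w[0..1]:
  T[0,0] 'b' = {B,C,T1}  orig:{B,C}
  T[1,1] 'a' = {S,T0}  orig:{S}
  T[0,1] 'ba' = {A}

Original NTs in T[0,1] deriving "ba": ["A"]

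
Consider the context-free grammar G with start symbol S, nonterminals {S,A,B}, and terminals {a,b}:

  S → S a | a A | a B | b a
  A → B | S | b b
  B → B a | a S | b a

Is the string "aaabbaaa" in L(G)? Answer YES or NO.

Convert to CNF:
  S -> S T0 | T0 A | T0 B | T1 T0
  A -> B T0 | S T0 | T0 A | T0 B | T0 S | T1 T0 | T1 T1
  B -> B T0 | T0 S | T1 T0
  T0 -> a
  T1 -> b

Fill CYK table bottom-up:
  T[0,0] 'a' = {T0}  orig:{}
  T[1,1] 'a' = {T0}  orig:{}
  T[2,2] 'a' = {T0}  orig:{}
  T[3,3] 'b' = {T1}  orig:{}
  T[4,4] 'b' = {T1}  orig:{}
  T[5,5] 'a' = {T0}  orig:{}
  T[6,6] 'a' = {T0}  orig:{}
  T[7,7] 'a' = {T0}  orig:{}
  T[0,1] 'aa' = ∅
  T[1,2] 'aa' = ∅
  T[2,3] 'ab' = ∅
  T[3,4] 'bb' = {A}
  T[4,5] 'ba' = {A,B,S}
  T[5,6] 'aa' = ∅
  T[6,7] 'aa' = ∅
  T[0,2] 'aaa' = ∅
  T[1,3] 'aab' = ∅
  T[2,4] 'abb' = {A,S}
  T[3,5] 'bba' = ∅
  T[4,6] 'baa' = {A,B,S}
  T[5,7] 'aaa' = ∅
  T[0,3] 'aaab' = ∅
  T[1,4] 'aabb' = {A,B,S}
  T[2,5] 'abba' = {A,S}
  T[3,6] 'bbaa' = ∅
  T[4,7] 'baaa' = {A,B,S}
  T[0,4] 'aaabb' = {A,B,S}
  T[1,5] 'aabba' = {A,B,S}
  T[2,6] 'abbaa' = {A,S}
  T[3,7] 'bbaaa' = ∅
  T[0,5] 'aaabba' = {A,B,S}
  T[1,6] 'aabbaa' = {A,B,S}
  T[2,7] 'abbaaa' = {A,S}
  T[0,6] 'aaabbaa' = {A,B,S}
  T[1,7] 'aabbaaa' = {A,B,S}
  T[0,7] 'aaabbaaa' = {A,B,S}

S ∈ T[0,7] ⇒ YES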